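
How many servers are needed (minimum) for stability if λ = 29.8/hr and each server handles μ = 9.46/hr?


Stability requires cμ > λ ⇔ c > λ/μ.
λ/μ = 29.8/9.46 = 3.1501
Minimum integer c = ⌊3.1501⌋ + 1 = 4
Check: 4·9.46 = 37.84 > 29.8, while 3·9.46 = 28.38 ≤ 29.8

Final: 4 servers


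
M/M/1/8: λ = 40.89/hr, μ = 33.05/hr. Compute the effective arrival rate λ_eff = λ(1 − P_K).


ρ = 1.2372; P_K = (1−ρ)ρ^8/(1−ρ^9) = 0.224836
λ_eff = λ(1 − P_K) = 40.89·(1 − 0.224836) = 40.89·0.775164 = 31.6965 /hr

Final: 31.6965 /hr


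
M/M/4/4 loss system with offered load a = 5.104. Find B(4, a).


B(c,a) = (a^c/c!) / Σ_{k=0}^{c} a^k/k!
a^4/4! = 28.276876
Σ terms (k=0..4): 1.00000 + 5.10400 + 13.02541 + 22.16056 + 28.27688 = 69.566844
B = 28.276876/69.566844 = 0.406471

Final: 0.406471


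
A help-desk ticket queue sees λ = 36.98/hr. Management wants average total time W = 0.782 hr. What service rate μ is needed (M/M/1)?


W = 1/(μ−λ) ⇒ μ − λ = 1/W = 1/0.782 = 1.2788
μ = λ + 1/W = 36.98 + 1.2788 = 38.2588 per hr

Final: 38.2588 /hr


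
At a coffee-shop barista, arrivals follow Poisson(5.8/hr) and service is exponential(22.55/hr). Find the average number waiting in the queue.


ρ = 5.8/22.55 = 0.2572
Lq = ρ²/(1−ρ) = 0.06616/0.7428 = 0.08906

Final: 0.08906


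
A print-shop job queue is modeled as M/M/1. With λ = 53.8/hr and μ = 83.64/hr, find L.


ρ = λ/μ = 53.8/83.64 = 0.6432
L = ρ/(1−ρ) = 0.6432/(1 − 0.6432) = 0.6432/0.3568 = 1.8029

Final: 1.8029


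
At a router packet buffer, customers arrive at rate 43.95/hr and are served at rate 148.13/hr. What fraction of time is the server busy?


ρ = λ/μ = 43.95/148.13 = 0.2967

Final: 0.2967


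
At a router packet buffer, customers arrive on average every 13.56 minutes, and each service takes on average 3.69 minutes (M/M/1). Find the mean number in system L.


λ = 60/13.56 = 4.4248 /hr
μ = 60/3.69 = 16.2602 /hr
ρ = λ/μ = 4.4248/16.2602 = 0.2721
L = ρ/(1−ρ) = 0.2721/0.7279 = 0.3739

Final: 0.3739


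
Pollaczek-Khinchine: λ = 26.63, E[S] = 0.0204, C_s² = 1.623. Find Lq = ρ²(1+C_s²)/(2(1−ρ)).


ρ = λ·E[S] = 26.63·0.0204 = 0.5433
Lq = ρ²(1+C_s²)/(2(1−ρ)) = 0.2951·(1+1.623)/(2·0.4567)
= 0.2951·2.6230/0.9135 = 0.84741

Final: 0.84741


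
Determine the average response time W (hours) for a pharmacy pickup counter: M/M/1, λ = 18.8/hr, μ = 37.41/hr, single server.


W = 1/(μ−λ) = 1/(37.41 − 18.8) = 1/18.61 = 0.05373 hr

Final: 0.05373 hr


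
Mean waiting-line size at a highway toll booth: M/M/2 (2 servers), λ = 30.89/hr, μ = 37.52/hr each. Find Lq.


a = λ/μ = 0.8233; ρ = a/2 = 0.4116
P₀ = 0.416785
Lq = P₀·a^c·ρ / (c!·(1−ρ)²) = 0.416785·0.67781·0.4116/(2·0.34616)
= 0.16797

Final: 0.16797


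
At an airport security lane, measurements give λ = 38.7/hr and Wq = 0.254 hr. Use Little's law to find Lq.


Lq = λWq = 38.7·0.254 = 9.8298

Final: 9.8298


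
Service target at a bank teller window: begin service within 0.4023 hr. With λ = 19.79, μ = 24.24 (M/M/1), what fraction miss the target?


ρ = 19.79/24.24 = 0.8164
P(Wq > t) = ρ·e^{−(μ−λ)t} = 0.8164·e^{−1.7902}
= 0.8164·0.166921 = 0.136277

Final: 0.136277


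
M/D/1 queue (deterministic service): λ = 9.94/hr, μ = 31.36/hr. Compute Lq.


ρ = 9.94/31.36 = 0.3170
M/D/1: Lq = ρ²/(2(1−ρ)) = 0.1005/(2·0.6830) = 0.07354

Final: 0.07354


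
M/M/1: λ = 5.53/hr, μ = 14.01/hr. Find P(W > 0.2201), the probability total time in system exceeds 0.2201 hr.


W ~ Exponential(μ−λ) for M/M/1.
μ − λ = 14.01 − 5.53 = 8.4800
P(W > t) = e^{−(μ−λ)t} = e^{−1.8664} = 0.154672

Final: 0.154672


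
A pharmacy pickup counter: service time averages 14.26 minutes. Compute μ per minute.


μ = 1/(service time) in consistent units.
1 minute = 1 min, so μ = 1/14.26 = 0.07013 per minute

Final: 0.07013 /min


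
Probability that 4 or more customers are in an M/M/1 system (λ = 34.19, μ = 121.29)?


ρ = 34.19/121.29 = 0.2819
P(N ≥ n) = ρ^n = 0.2819^4 = 0.006314

Final: 0.006314


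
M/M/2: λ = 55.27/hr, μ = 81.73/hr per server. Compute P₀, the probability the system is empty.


a = λ/μ = 55.27/81.73 = 0.6763; ρ = a/c = 0.3381
Σ_{k=0}^{1} a^k/k! (terms k=0..1) = 1.00000 + 0.67625 = 1.67625
Tail: a^2/(2!(1−ρ)) = 0.45732/(2·0.6619) = 0.34547
P₀ = 1/(1.67625 + 0.34547) = 1/2.02172 = 0.494628

Final: 0.494628


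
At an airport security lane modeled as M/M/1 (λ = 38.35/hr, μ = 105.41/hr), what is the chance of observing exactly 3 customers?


ρ = 38.35/105.41 = 0.3638
P_n = (1−ρ)·ρ^n = (1 − 0.3638)·0.3638^3 = 0.6362·0.048156 = 0.030636

Final: 0.030636


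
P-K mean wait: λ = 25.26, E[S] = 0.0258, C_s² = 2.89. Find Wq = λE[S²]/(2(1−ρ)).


ρ = λ·E[S] = 25.26·0.0258 = 0.6517
E[S²] = E[S]²(1+C_s²) = 0.0258²·(1+2.89) = 0.002589
Wq = λ·E[S²]/(2(1−ρ)) = 25.26·0.002589/(2·0.3483) = 0.09390 hr

Final: 0.09390 hr


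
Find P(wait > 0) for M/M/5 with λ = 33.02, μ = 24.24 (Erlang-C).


a = λ/μ = 1.3622; ρ = a/5 = 0.2724
P₀ = 0.255852 (from M/M/c formula)
C(c,a) = [a^c/(c!(1−ρ))]·P₀ = [4.69053/(120·0.7276)]·0.255852
= 0.05372·0.255852 = 0.013746

Final: 0.013746


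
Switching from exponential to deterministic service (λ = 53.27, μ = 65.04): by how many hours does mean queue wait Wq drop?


ρ = 53.27/65.04 = 0.8190
Wq(M/M/1) = ρ/(μ−λ) = 0.8190/11.77 = 0.06959 hr
Wq(M/D/1) = ρ/(2(μ−λ)) = 0.03479 hr
Savings = 0.06959 − 0.03479 = 0.03479 hr

Final: 0.03479 hr


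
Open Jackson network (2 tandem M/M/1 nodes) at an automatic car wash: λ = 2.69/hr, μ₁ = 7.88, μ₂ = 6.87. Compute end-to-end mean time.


Each node sees arrival rate λ = 2.69/hr (tandem ⇒ throughput preserved).
W₁ = 1/(μ₁−λ) = 1/(7.88−2.69) = 0.19268 hr
W₂ = 1/(μ₂−λ) = 1/(6.87−2.69) = 0.23923 hr
W_total = W₁ + W₂ = 0.19268 + 0.23923 = 0.43191 hr

Final: 0.43191 hr


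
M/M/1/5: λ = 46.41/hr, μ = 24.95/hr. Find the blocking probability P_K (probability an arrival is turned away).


ρ = λ/μ = 46.41/24.95 = 1.8601
P_K = (1−ρ)ρ^K/(1−ρ^(K+1)) = (-0.8601·22.269224)/(1 − 41.423435)
= -19.154211/-40.423435 = 0.473839

Final: 0.473839


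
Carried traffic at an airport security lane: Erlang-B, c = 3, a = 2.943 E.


B(3,2.943) = 0.339271 (Erlang-B)
Carried load = a(1 − B) = 2.943·(1 − 0.339271) = 2.943·0.660729 = 1.9445 E

Final: 1.9445 Erlangs


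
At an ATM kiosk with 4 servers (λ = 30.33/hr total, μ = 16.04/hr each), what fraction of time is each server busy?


ρ = λ/(cμ) = 30.33/(4·16.04) = 30.33/64.16 = 0.4727

Final: 0.4727


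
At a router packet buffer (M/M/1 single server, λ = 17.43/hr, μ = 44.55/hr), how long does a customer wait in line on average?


ρ = 17.43/44.55 = 0.3912
Wq = ρ/(μ−λ) = 0.3912/(44.55 − 17.43) = 0.3912/27.12 = 0.01443 hr

Final: 0.01443 hr


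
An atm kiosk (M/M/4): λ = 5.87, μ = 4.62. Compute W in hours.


a = 1.2706; ρ = 0.3176; P₀ = 0.279430
Lq = P₀·a^c·ρ/(c!(1−ρ)²) = 0.02070
Wq = Lq/λ = 0.02070/5.87 = 0.003526 hr
W = Wq + 1/μ = 0.003526 + 0.21645 = 0.21998 hr

Final: 0.21998 hr


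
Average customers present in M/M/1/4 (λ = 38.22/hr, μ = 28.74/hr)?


ρ = 38.22/28.74 = 1.3299
L = ρ[1 − (K+1)ρ^K + Kρ^(K+1)] / [(1−ρ)(1−ρ^(K+1))]
Numerator: 1.3299·(1 − 5·3.127632 + 4·4.159294) = 2.658397
Denominator: (-0.3299)·(-3.159294) = 1.042105
L = 2.658397/1.042105 = 2.5510

Final: 2.5510


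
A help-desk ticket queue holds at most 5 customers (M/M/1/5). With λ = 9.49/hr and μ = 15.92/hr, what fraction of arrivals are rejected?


ρ = λ/μ = 9.49/15.92 = 0.5961
P_K = (1−ρ)ρ^K/(1−ρ^(K+1)) = (0.4039·0.075269)/(1 − 0.044868)
= 0.030401/0.955132 = 0.031829

Final: 0.031829


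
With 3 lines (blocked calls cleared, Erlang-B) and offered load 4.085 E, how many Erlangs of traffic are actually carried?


B(3,4.085) = 0.458302 (Erlang-B)
Carried load = a(1 − B) = 4.085·(1 − 0.458302) = 4.085·0.541698 = 2.2128 E

Final: 2.2128 Erlangs


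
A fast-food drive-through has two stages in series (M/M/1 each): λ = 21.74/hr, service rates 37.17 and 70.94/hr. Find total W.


Each node sees arrival rate λ = 21.74/hr (tandem ⇒ throughput preserved).
W₁ = 1/(μ₁−λ) = 1/(37.17−21.74) = 0.06481 hr
W₂ = 1/(μ₂−λ) = 1/(70.94−21.74) = 0.02033 hr
W_total = W₁ + W₂ = 0.06481 + 0.02033 = 0.08513 hr

Final: 0.08513 hr


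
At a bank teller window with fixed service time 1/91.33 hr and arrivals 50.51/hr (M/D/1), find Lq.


ρ = 50.51/91.33 = 0.5530
M/D/1: Lq = ρ²/(2(1−ρ)) = 0.3059/(2·0.4470) = 0.34217

Final: 0.34217


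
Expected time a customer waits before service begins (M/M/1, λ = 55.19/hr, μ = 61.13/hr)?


ρ = 55.19/61.13 = 0.9028
Wq = ρ/(μ−λ) = 0.9028/(61.13 − 55.19) = 0.9028/5.94 = 0.1520 hr

Final: 0.1520 hr


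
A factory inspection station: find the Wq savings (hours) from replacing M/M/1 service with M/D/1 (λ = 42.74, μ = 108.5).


ρ = 42.74/108.5 = 0.3939
Wq(M/M/1) = ρ/(μ−λ) = 0.3939/65.76 = 0.005990 hr
Wq(M/D/1) = ρ/(2(μ−λ)) = 0.002995 hr
Savings = 0.005990 − 0.002995 = 0.002995 hr

Final: 0.002995 hr


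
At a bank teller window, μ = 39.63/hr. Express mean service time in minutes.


Mean service time = 1/μ = 1/39.63 hour = 0.02523 hour
In minutes: 0.02523 × 60 = 1.5140 min

Final: 1.5140 min


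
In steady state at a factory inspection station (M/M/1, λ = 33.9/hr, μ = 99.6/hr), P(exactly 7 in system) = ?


ρ = 33.9/99.6 = 0.3404
P_n = (1−ρ)·ρ^n = (1 − 0.3404)·0.3404^7 = 0.6596·0.0005292 = 0.0003491

Final: 0.0003491


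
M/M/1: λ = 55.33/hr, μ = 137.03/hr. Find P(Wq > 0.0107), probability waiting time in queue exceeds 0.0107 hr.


ρ = 55.33/137.03 = 0.4038
P(Wq > t) = ρ·e^{−(μ−λ)t} = 0.4038·e^{−0.8742}
= 0.4038·0.417200 = 0.168457

Final: 0.168457


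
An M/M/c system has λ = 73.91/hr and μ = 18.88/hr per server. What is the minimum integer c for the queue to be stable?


Stability requires cμ > λ ⇔ c > λ/μ.
λ/μ = 73.91/18.88 = 3.9147
Minimum integer c = ⌊3.9147⌋ + 1 = 4
Check: 4·18.88 = 75.52 > 73.91, while 3·18.88 = 56.64 ≤ 73.91

Final: 4 servers


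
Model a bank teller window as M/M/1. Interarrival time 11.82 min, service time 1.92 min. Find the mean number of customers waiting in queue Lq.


λ = 60/11.82 = 5.0761 /hr
μ = 60/1.92 = 31.2500 /hr
ρ = λ/μ = 5.0761/31.2500 = 0.1624
Lq = ρ²/(1−ρ) = 0.02639/0.8376 = 0.03150

Final: 0.03150


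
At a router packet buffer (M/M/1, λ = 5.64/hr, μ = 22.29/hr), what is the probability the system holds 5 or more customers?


ρ = 5.64/22.29 = 0.2530
P(N ≥ n) = ρ^n = 0.2530^5 = 0.001037

Final: 0.001037


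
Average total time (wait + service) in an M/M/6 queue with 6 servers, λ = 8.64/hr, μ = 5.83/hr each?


a = 1.4820; ρ = 0.2470; P₀ = 0.227132
Lq = P₀·a^c·ρ/(c!(1−ρ)²) = 0.001456
Wq = Lq/λ = 0.001456/8.64 = 0.0001685 hr
W = Wq + 1/μ = 0.0001685 + 0.17153 = 0.17170 hr

Final: 0.17170 hr


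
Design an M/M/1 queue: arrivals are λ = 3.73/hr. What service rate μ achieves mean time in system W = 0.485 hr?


W = 1/(μ−λ) ⇒ μ − λ = 1/W = 1/0.485 = 2.0619
μ = λ + 1/W = 3.73 + 2.0619 = 5.7919 per hr

Final: 5.7919 /hr


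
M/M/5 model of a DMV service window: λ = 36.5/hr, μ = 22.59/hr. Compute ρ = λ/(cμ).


ρ = λ/(cμ) = 36.5/(5·22.59) = 36.5/112.95 = 0.3232

Final: 0.3232


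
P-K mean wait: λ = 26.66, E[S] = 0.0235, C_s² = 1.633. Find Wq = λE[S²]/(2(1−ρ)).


ρ = λ·E[S] = 26.66·0.0235 = 0.6265
E[S²] = E[S]²(1+C_s²) = 0.0235²·(1+1.633) = 0.001454
Wq = λ·E[S²]/(2(1−ρ)) = 26.66·0.001454/(2·0.3735) = 0.05190 hr

Final: 0.05190 hr


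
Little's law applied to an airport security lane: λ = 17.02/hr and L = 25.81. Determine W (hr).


W = L/λ = 25.81/17.02 = 1.5165 hr

Final: 1.5165 hr


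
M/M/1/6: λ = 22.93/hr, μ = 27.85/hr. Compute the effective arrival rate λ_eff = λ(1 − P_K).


ρ = 0.8233; P_K = (1−ρ)ρ^6/(1−ρ^7) = 0.074015
λ_eff = λ(1 − P_K) = 22.93·(1 − 0.074015) = 22.93·0.925985 = 21.2328 /hr

Final: 21.2328 /hr


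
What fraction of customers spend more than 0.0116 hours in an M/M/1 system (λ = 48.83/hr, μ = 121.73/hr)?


W ~ Exponential(μ−λ) for M/M/1.
μ − λ = 121.73 − 48.83 = 72.9000
P(W > t) = e^{−(μ−λ)t} = e^{−0.8456} = 0.429283

Final: 0.429283


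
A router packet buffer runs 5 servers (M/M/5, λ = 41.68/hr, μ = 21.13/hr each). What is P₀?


a = λ/μ = 41.68/21.13 = 1.9726; ρ = a/c = 0.3945
Σ_{k=0}^{4} a^k/k! (terms k=0..4) = 1.00000 + 1.97255 + 1.94548 + 1.27919 + 0.63081 = 6.82803
Tail: a^5/(5!(1−ρ)) = 29.86352/(120·0.6055) = 0.41101
P₀ = 1/(6.82803 + 0.41101) = 1/7.23904 = 0.138140

Final: 0.138140


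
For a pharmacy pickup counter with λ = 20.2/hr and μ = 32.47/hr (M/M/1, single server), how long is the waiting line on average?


ρ = 20.2/32.47 = 0.6221
Lq = ρ²/(1−ρ) = 0.3870/0.3779 = 1.0242

Final: 1.0242


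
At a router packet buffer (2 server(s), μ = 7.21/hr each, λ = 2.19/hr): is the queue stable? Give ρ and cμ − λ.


Total capacity cμ = 2·7.21 = 14.42/hr
ρ = λ/(cμ) = 2.19/14.42 = 0.1519
Stable ⇔ ρ < 1: YES
Spare capacity = cμ − λ = 14.42 − 2.19 = 12.23/hr

Final: ρ = 0.1519; stable; margin = 12.23/hr


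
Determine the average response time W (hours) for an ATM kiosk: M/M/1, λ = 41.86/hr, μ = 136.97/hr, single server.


W = 1/(μ−λ) = 1/(136.97 − 41.86) = 1/95.11 = 0.01051 hr

Final: 0.01051 hr


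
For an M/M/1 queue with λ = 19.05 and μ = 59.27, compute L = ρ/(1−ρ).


ρ = λ/μ = 19.05/59.27 = 0.3214
L = ρ/(1−ρ) = 0.3214/(1 − 0.3214) = 0.3214/0.6786 = 0.4736

Final: 0.4736


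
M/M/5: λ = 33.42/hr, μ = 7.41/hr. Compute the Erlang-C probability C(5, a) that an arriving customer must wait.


a = λ/μ = 4.5101; ρ = a/5 = 0.9020
P₀ = 0.004832 (from M/M/c formula)
C(c,a) = [a^c/(c!(1−ρ))]·P₀ = [1866.12696/(120·0.09798)]·0.004832
= 158.72361·0.004832 = 0.767023

Final: 0.767023


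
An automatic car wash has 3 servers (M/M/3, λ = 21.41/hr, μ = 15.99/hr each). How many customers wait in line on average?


a = λ/μ = 1.3390; ρ = a/3 = 0.4463
P₀ = 0.252655
Lq = P₀·a^c·ρ / (c!·(1−ρ)²) = 0.252655·2.40052·0.4463/(6·0.30656)
= 0.14717

Final: 0.14717


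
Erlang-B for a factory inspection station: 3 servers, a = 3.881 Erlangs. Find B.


B(c,a) = (a^c/c!) / Σ_{k=0}^{c} a^k/k!
a^3/3! = 9.742708
Σ terms (k=0..3): 1.00000 + 3.88100 + 7.53108 + 9.74271 = 22.154788
B = 9.742708/22.154788 = 0.439756

Final: 0.439756


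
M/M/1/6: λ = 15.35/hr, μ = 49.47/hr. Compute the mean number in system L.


ρ = 15.35/49.47 = 0.3103
L = ρ[1 − (K+1)ρ^K + Kρ^(K+1)] / [(1−ρ)(1−ρ^(K+1))]
Numerator: 0.3103·(1 − 7·0.0008925 + 6·0.0002769) = 0.308866
Denominator: (0.6897)·(0.999723) = 0.689520
L = 0.308866/0.689520 = 0.4479

Final: 0.4479


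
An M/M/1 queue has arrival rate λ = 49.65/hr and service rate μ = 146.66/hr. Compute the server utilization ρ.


ρ = λ/μ = 49.65/146.66 = 0.3385

Final: 0.3385


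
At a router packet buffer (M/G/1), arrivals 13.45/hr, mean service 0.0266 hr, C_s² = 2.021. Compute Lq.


ρ = λ·E[S] = 13.45·0.0266 = 0.3578
Lq = ρ²(1+C_s²)/(2(1−ρ)) = 0.1280·(1+2.021)/(2·0.6422)
= 0.1280·3.0210/1.2845 = 0.30105

Final: 0.30105


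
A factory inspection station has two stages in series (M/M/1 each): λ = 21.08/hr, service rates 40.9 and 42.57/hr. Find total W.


Each node sees arrival rate λ = 21.08/hr (tandem ⇒ throughput preserved).
W₁ = 1/(μ₁−λ) = 1/(40.9−21.08) = 0.05045 hr
W₂ = 1/(μ₂−λ) = 1/(42.57−21.08) = 0.04653 hr
W_total = W₁ + W₂ = 0.05045 + 0.04653 = 0.09699 hr

Final: 0.09699 hr


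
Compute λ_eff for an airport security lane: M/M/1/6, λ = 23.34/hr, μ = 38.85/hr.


ρ = 0.6008; P_K = (1−ρ)ρ^6/(1−ρ^7) = 0.019316
λ_eff = λ(1 − P_K) = 23.34·(1 − 0.019316) = 23.34·0.980684 = 22.8892 /hr

Final: 22.8892 /hr


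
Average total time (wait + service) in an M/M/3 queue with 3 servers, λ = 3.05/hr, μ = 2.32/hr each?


a = 1.3147; ρ = 0.4382; P₀ = 0.259545
Lq = P₀·a^c·ρ/(c!(1−ρ)²) = 0.13647
Wq = Lq/λ = 0.13647/3.05 = 0.04475 hr
W = Wq + 1/μ = 0.04475 + 0.43103 = 0.47578 hr

Final: 0.47578 hr


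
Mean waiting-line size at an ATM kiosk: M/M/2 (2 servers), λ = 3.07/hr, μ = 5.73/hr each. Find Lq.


a = λ/μ = 0.5358; ρ = a/2 = 0.2679
P₀ = 0.577426
Lq = P₀·a^c·ρ / (c!·(1−ρ)²) = 0.577426·0.28706·0.2679/(2·0.53599)
= 0.04142

Final: 0.04142


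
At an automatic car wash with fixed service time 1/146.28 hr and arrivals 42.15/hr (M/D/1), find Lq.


ρ = 42.15/146.28 = 0.2881
M/D/1: Lq = ρ²/(2(1−ρ)) = 0.08303/(2·0.7119) = 0.05832

Final: 0.05832


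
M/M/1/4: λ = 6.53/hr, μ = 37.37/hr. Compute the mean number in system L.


ρ = 6.53/37.37 = 0.1747
L = ρ[1 − (K+1)ρ^K + Kρ^(K+1)] / [(1−ρ)(1−ρ^(K+1))]
Numerator: 0.1747·(1 − 5·0.0009323 + 4·0.0001629) = 0.174038
Denominator: (0.8253)·(0.999837) = 0.825126
L = 0.174038/0.825126 = 0.2109

Final: 0.2109


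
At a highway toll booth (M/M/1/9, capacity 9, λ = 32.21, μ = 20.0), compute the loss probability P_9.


ρ = λ/μ = 32.21/20.0 = 1.6105
P_K = (1−ρ)ρ^K/(1−ρ^(K+1)) = (-0.6105·72.886410)/(1 − 117.383564)
= -44.497154/-116.383564 = 0.382332

Final: 0.382332


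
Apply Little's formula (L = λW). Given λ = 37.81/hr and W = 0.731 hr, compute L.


L = λW = 37.81·0.731 = 27.6391

Final: 27.6391


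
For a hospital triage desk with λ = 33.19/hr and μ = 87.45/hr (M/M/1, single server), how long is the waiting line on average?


ρ = 33.19/87.45 = 0.3795
Lq = ρ²/(1−ρ) = 0.1440/0.6205 = 0.2322

Final: 0.2322


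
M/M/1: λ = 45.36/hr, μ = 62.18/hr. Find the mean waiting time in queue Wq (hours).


ρ = 45.36/62.18 = 0.7295
Wq = ρ/(μ−λ) = 0.7295/(62.18 − 45.36) = 0.7295/16.82 = 0.04337 hr

Final: 0.04337 hr


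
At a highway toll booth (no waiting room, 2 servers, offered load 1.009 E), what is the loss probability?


B(c,a) = (a^c/c!) / Σ_{k=0}^{c} a^k/k!
a^2/2! = 0.509040
Σ terms (k=0..2): 1.00000 + 1.00900 + 0.50904 = 2.518040
B = 0.509040/2.518040 = 0.202157

Final: 0.202157


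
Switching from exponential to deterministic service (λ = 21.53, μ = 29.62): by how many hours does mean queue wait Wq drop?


ρ = 21.53/29.62 = 0.7269
Wq(M/M/1) = ρ/(μ−λ) = 0.7269/8.09 = 0.08985 hr
Wq(M/D/1) = ρ/(2(μ−λ)) = 0.04492 hr
Savings = 0.08985 − 0.04492 = 0.04492 hr

Final: 0.04492 hr


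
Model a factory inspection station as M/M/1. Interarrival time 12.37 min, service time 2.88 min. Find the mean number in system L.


λ = 60/12.37 = 4.8504 /hr
μ = 60/2.88 = 20.8333 /hr
ρ = λ/μ = 4.8504/20.8333 = 0.2328
L = ρ/(1−ρ) = 0.2328/0.7672 = 0.3035

Final: 0.3035


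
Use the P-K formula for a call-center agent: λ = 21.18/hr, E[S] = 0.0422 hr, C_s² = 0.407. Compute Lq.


ρ = λ·E[S] = 21.18·0.0422 = 0.8938
Lq = ρ²(1+C_s²)/(2(1−ρ)) = 0.7989·(1+0.407)/(2·0.1062)
= 0.7989·1.4070/0.2124 = 5.29176

Final: 5.29176


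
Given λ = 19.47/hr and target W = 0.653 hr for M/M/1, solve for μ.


W = 1/(μ−λ) ⇒ μ − λ = 1/W = 1/0.653 = 1.5314
μ = λ + 1/W = 19.47 + 1.5314 = 21.0014 per hr

Final: 21.0014 /hr


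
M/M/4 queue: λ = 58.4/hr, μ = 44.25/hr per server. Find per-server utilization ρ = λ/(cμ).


ρ = λ/(cμ) = 58.4/(4·44.25) = 58.4/177.00 = 0.3299

Final: 0.3299


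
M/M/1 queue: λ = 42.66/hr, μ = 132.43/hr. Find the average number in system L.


ρ = λ/μ = 42.66/132.43 = 0.3221
L = ρ/(1−ρ) = 0.3221/(1 − 0.3221) = 0.3221/0.6779 = 0.4752

Final: 0.4752


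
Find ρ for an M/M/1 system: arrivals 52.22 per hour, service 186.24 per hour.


ρ = λ/μ = 52.22/186.24 = 0.2804

Final: 0.2804


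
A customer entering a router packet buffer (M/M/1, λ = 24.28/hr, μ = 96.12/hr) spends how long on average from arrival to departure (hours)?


W = 1/(μ−λ) = 1/(96.12 − 24.28) = 1/71.84 = 0.01392 hr

Final: 0.01392 hr


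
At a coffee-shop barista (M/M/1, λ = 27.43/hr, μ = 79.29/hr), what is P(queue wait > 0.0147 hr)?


ρ = 27.43/79.29 = 0.3459
P(Wq > t) = ρ·e^{−(μ−λ)t} = 0.3459·e^{−0.7623}
= 0.3459·0.466572 = 0.161409

Final: 0.161409


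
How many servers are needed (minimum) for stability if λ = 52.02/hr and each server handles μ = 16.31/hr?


Stability requires cμ > λ ⇔ c > λ/μ.
λ/μ = 52.02/16.31 = 3.1895
Minimum integer c = ⌊3.1895⌋ + 1 = 4
Check: 4·16.31 = 65.24 > 52.02, while 3·16.31 = 48.93 ≤ 52.02

Final: 4 servers


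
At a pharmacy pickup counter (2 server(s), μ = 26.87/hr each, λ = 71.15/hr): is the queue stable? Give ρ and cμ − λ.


Total capacity cμ = 2·26.87 = 53.74/hr
ρ = λ/(cμ) = 71.15/53.74 = 1.3240
Stable ⇔ ρ < 1: NO
Spare capacity = cμ − λ = 53.74 − 71.15 = -17.41/hr

Final: ρ = 1.3240; unstable; margin = -17.41/hr


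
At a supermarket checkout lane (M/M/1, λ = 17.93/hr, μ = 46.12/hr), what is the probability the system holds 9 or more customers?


ρ = 17.93/46.12 = 0.3888
P(N ≥ n) = ρ^n = 0.3888^9 = 0.0002029

Final: 0.0002029


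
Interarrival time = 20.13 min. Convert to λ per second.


λ = 1/(interarrival time) in consistent units.
1 second = 0.0166667 min, so λ = 0.0166667/20.13 = 0.0008280 per second

Final: 0.0008280 /sec


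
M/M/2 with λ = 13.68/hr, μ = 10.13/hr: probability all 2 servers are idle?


a = λ/μ = 13.68/10.13 = 1.3504; ρ = a/c = 0.6752
Σ_{k=0}^{1} a^k/k! (terms k=0..1) = 1.00000 + 1.35044 = 2.35044
Tail: a^2/(2!(1−ρ)) = 1.82370/(2·0.3248) = 2.80761
P₀ = 1/(2.35044 + 2.80761) = 1/5.15805 = 0.193872

Final: 0.193872


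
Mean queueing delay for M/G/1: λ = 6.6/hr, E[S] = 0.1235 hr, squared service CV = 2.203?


ρ = λ·E[S] = 6.6·0.1235 = 0.8151
E[S²] = E[S]²(1+C_s²) = 0.1235²·(1+2.203) = 0.048853
Wq = λ·E[S²]/(2(1−ρ)) = 6.6·0.048853/(2·0.1849) = 0.87190 hr

Final: 0.87190 hr


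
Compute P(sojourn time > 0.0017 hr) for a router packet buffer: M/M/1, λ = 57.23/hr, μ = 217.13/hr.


W ~ Exponential(μ−λ) for M/M/1.
μ − λ = 217.13 − 57.23 = 159.9000
P(W > t) = e^{−(μ−λ)t} = e^{−0.2718} = 0.761984

Final: 0.761984


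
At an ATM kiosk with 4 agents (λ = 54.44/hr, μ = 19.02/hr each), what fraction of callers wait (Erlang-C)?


a = λ/μ = 2.8623; ρ = a/4 = 0.7156
P₀ = 0.046086 (from M/M/c formula)
C(c,a) = [a^c/(c!(1−ρ))]·P₀ = [67.11667/(24·0.2844)]·0.046086
= 9.83179·0.046086 = 0.453111

Final: 0.453111


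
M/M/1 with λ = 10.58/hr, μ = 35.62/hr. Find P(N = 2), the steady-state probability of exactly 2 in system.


ρ = 10.58/35.62 = 0.2970
P_n = (1−ρ)·ρ^n = (1 − 0.2970)·0.2970^2 = 0.7030·0.088223 = 0.062019

Final: 0.062019


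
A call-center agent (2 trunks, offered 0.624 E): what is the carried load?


B(2,0.624) = 0.107049 (Erlang-B)
Carried load = a(1 − B) = 0.624·(1 − 0.107049) = 0.624·0.892951 = 0.5572 E

Final: 0.5572 Erlangs


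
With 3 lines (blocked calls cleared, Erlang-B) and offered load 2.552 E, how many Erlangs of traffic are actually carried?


B(3,2.552) = 0.289199 (Erlang-B)
Carried load = a(1 − B) = 2.552·(1 − 0.289199) = 2.552·0.710801 = 1.8140 E

Final: 1.8140 Erlangs


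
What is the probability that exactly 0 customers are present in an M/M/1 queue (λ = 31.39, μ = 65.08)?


ρ = 31.39/65.08 = 0.4823
P_n = (1−ρ)·ρ^n = (1 − 0.4823)·0.4823^0 = 0.5177·1.000000 = 0.517671

Final: 0.517671


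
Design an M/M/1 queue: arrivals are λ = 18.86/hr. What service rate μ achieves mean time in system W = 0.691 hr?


W = 1/(μ−λ) ⇒ μ − λ = 1/W = 1/0.691 = 1.4472
μ = λ + 1/W = 18.86 + 1.4472 = 20.3072 per hr

Final: 20.3072 /hr


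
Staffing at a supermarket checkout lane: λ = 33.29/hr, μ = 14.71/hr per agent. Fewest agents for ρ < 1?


Stability requires cμ > λ ⇔ c > λ/μ.
λ/μ = 33.29/14.71 = 2.2631
Minimum integer c = ⌊2.2631⌋ + 1 = 3
Check: 3·14.71 = 44.13 > 33.29, while 2·14.71 = 29.42 ≤ 33.29

Final: 3 servers


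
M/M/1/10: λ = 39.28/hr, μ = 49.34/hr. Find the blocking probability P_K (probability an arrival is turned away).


ρ = λ/μ = 39.28/49.34 = 0.7961
P_K = (1−ρ)ρ^K/(1−ρ^(K+1)) = (0.2039·0.102264)/(1 − 0.081413)
= 0.020851/0.918587 = 0.022699

Final: 0.022699


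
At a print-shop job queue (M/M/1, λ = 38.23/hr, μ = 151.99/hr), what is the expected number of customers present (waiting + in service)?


ρ = λ/μ = 38.23/151.99 = 0.2515
L = ρ/(1−ρ) = 0.2515/(1 − 0.2515) = 0.2515/0.7485 = 0.3361

Final: 0.3361


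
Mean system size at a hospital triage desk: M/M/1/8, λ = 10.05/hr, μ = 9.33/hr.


ρ = 10.05/9.33 = 1.0772
L = ρ[1 − (K+1)ρ^K + Kρ^(K+1)] / [(1−ρ)(1−ρ^(K+1))]
Numerator: 1.0772·(1 − 9·1.812489 + 8·1.952359) = 0.330126
Denominator: (-0.07717)·(-0.952359) = 0.073494
L = 0.330126/0.073494 = 4.4919

Final: 4.4919


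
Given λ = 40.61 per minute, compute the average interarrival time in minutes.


Mean interarrival time = 1/λ = 1/40.61 minute = 0.02462 minute
In minutes: 0.02462 × 1 = 0.02462 min

Final: 0.02462 min


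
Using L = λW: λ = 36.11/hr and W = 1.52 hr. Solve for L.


L = λW = 36.11·1.52 = 54.8872

Final: 54.8872


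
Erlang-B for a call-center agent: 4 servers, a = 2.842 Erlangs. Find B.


B(c,a) = (a^c/c!) / Σ_{k=0}^{c} a^k/k!
a^4/4! = 2.718223
Σ terms (k=0..4): 1.00000 + 2.84200 + 4.03848 + 3.82579 + 2.71822 = 14.424493
B = 2.718223/14.424493 = 0.188445

Final: 0.188445


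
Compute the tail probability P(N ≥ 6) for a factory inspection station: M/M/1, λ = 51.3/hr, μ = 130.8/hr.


ρ = 51.3/130.8 = 0.3922
P(N ≥ n) = ρ^n = 0.3922^6 = 0.003640

Final: 0.003640


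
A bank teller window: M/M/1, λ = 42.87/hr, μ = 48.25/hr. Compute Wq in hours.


ρ = 42.87/48.25 = 0.8885
Wq = ρ/(μ−λ) = 0.8885/(48.25 − 42.87) = 0.8885/5.38 = 0.1651 hr

Final: 0.1651 hr


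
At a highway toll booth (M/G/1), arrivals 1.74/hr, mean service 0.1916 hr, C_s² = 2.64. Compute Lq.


ρ = λ·E[S] = 1.74·0.1916 = 0.3334
Lq = ρ²(1+C_s²)/(2(1−ρ)) = 0.1111·(1+2.64)/(2·0.6666)
= 0.1111·3.6400/1.3332 = 0.30345

Final: 0.30345


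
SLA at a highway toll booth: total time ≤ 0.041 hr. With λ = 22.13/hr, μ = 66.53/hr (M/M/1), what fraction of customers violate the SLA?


W ~ Exponential(μ−λ) for M/M/1.
μ − λ = 66.53 − 22.13 = 44.4000
P(W > t) = e^{−(μ−λ)t} = e^{−1.8204} = 0.161961

Final: 0.161961


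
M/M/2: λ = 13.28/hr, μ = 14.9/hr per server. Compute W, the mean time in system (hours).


a = 0.8913; ρ = 0.4456; P₀ = 0.383473
Lq = P₀·a^c·ρ/(c!(1−ρ)²) = 0.22086
Wq = Lq/λ = 0.22086/13.28 = 0.01663 hr
W = Wq + 1/μ = 0.01663 + 0.06711 = 0.08375 hr

Final: 0.08375 hr


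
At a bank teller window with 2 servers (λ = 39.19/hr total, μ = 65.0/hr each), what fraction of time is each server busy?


ρ = λ/(cμ) = 39.19/(2·65.0) = 39.19/130.00 = 0.3015

Final: 0.3015


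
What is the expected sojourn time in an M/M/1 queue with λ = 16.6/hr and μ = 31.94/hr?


W = 1/(μ−λ) = 1/(31.94 − 16.6) = 1/15.34 = 0.06519 hr

Final: 0.06519 hr


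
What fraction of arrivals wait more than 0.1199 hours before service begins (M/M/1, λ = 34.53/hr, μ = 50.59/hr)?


ρ = 34.53/50.59 = 0.6825
P(Wq > t) = ρ·e^{−(μ−λ)t} = 0.6825·e^{−1.9256}
= 0.6825·0.145789 = 0.099508

Final: 0.099508


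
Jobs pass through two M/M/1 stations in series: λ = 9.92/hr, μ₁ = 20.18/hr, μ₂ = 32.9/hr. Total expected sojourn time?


Each node sees arrival rate λ = 9.92/hr (tandem ⇒ throughput preserved).
W₁ = 1/(μ₁−λ) = 1/(20.18−9.92) = 0.09747 hr
W₂ = 1/(μ₂−λ) = 1/(32.9−9.92) = 0.04352 hr
W_total = W₁ + W₂ = 0.09747 + 0.04352 = 0.14098 hr

Final: 0.14098 hr


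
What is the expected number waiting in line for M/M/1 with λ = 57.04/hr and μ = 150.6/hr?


ρ = 57.04/150.6 = 0.3788
Lq = ρ²/(1−ρ) = 0.1435/0.6212 = 0.2309

Final: 0.2309


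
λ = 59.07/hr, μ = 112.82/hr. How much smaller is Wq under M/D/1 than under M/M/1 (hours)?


ρ = 59.07/112.82 = 0.5236
Wq(M/M/1) = ρ/(μ−λ) = 0.5236/53.75 = 0.009741 hr
Wq(M/D/1) = ρ/(2(μ−λ)) = 0.004870 hr
Savings = 0.009741 − 0.004870 = 0.004870 hr

Final: 0.004870 hr


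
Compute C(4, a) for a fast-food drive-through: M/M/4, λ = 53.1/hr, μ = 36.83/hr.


a = λ/μ = 1.4418; ρ = a/4 = 0.3604
P₀ = 0.234627 (from M/M/c formula)
C(c,a) = [a^c/(c!(1−ρ))]·P₀ = [4.32087/(24·0.6396)]·0.234627
= 0.28150·0.234627 = 0.066048

Final: 0.066048


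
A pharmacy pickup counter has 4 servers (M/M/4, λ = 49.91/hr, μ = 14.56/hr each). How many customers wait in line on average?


a = λ/μ = 3.4279; ρ = a/4 = 0.8570
P₀ = 0.017471
Lq = P₀·a^c·ρ / (c!·(1−ρ)²) = 0.017471·138.07173·0.8570/(24·0.02046)
= 4.21038

Final: 4.21038


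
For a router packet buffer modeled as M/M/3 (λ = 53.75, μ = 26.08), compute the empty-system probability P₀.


a = λ/μ = 53.75/26.08 = 2.0610; ρ = a/c = 0.6870
Σ_{k=0}^{2} a^k/k! (terms k=0..2) = 1.00000 + 2.06097 + 2.12379 = 5.18476
Tail: a^3/(3!(1−ρ)) = 8.75412/(6·0.3130) = 4.66124
P₀ = 1/(5.18476 + 4.66124) = 1/9.84600 = 0.101564

Final: 0.101564


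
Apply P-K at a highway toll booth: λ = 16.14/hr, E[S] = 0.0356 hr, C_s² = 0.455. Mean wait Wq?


ρ = λ·E[S] = 16.14·0.0356 = 0.5746
E[S²] = E[S]²(1+C_s²) = 0.0356²·(1+0.455) = 0.001844
Wq = λ·E[S²]/(2(1−ρ)) = 16.14·0.001844/(2·0.4254) = 0.03498 hr

Final: 0.03498 hr


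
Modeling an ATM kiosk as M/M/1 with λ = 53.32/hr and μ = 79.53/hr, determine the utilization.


ρ = λ/μ = 53.32/79.53 = 0.6704

Final: 0.6704


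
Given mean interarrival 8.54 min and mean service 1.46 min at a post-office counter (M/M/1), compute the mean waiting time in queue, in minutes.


λ = 60/8.54 = 7.0258 /hr
μ = 60/1.46 = 41.0959 /hr
ρ = λ/μ = 7.0258/41.0959 = 0.1710
Wq = ρ/(μ−λ) = 0.1710/(41.0959−7.0258) = 0.005018 hr
In minutes: 0.005018·60 = 0.3011 min

Final: 0.3011 min


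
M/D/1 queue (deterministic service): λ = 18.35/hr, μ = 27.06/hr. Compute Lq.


ρ = 18.35/27.06 = 0.6781
M/D/1: Lq = ρ²/(2(1−ρ)) = 0.4599/(2·0.3219) = 0.71433

Final: 0.71433


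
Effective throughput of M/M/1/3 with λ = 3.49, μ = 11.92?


ρ = 0.2928; P_K = (1−ρ)ρ^3/(1−ρ^4) = 0.017881
λ_eff = λ(1 − P_K) = 3.49·(1 − 0.017881) = 3.49·0.982119 = 3.4276 /hr

Final: 3.4276 /hr


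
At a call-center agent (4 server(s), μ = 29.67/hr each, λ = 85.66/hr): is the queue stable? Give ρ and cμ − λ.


Total capacity cμ = 4·29.67 = 118.68/hr
ρ = λ/(cμ) = 85.66/118.68 = 0.7218
Stable ⇔ ρ < 1: YES
Spare capacity = cμ − λ = 118.68 − 85.66 = 33.02/hr

Final: ρ = 0.7218; stable; margin = 33.02/hr


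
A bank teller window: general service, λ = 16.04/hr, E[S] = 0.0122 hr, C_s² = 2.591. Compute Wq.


ρ = λ·E[S] = 16.04·0.0122 = 0.1957
E[S²] = E[S]²(1+C_s²) = 0.0122²·(1+2.591) = 0.0005345
Wq = λ·E[S²]/(2(1−ρ)) = 16.04·0.0005345/(2·0.8043) = 0.005329 hr

Final: 0.005329 hr


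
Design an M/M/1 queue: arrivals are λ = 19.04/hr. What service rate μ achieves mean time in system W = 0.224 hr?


W = 1/(μ−λ) ⇒ μ − λ = 1/W = 1/0.224 = 4.4643
μ = λ + 1/W = 19.04 + 4.4643 = 23.5043 per hr

Final: 23.5043 /hr


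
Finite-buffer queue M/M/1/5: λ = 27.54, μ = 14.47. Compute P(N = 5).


ρ = λ/μ = 27.54/14.47 = 1.9032
P_K = (1−ρ)ρ^K/(1−ρ^(K+1)) = (-0.9032·24.973363)/(1 − 47.530505)
= -22.557142/-46.530505 = 0.484782

Final: 0.484782


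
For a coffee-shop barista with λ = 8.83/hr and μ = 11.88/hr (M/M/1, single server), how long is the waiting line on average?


ρ = 8.83/11.88 = 0.7433
Lq = ρ²/(1−ρ) = 0.5524/0.2567 = 2.1518

Final: 2.1518


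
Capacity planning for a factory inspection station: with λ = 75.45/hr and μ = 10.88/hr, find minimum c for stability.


Stability requires cμ > λ ⇔ c > λ/μ.
λ/μ = 75.45/10.88 = 6.9347
Minimum integer c = ⌊6.9347⌋ + 1 = 7
Check: 7·10.88 = 76.16 > 75.45, while 6·10.88 = 65.28 ≤ 75.45

Final: 7 servers


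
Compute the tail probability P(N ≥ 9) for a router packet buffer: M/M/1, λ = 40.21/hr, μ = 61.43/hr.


ρ = 40.21/61.43 = 0.6546
P(N ≥ n) = ρ^n = 0.6546^9 = 0.022059

Final: 0.022059


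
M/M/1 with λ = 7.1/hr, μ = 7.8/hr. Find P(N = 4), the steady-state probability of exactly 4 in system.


ρ = 7.1/7.8 = 0.9103
P_n = (1−ρ)·ρ^n = (1 − 0.9103)·0.9103^4 = 0.08974·0.686523 = 0.061611

Final: 0.061611


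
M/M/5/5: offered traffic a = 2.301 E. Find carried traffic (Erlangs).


B(5,2.301) = 0.055505 (Erlang-B)
Carried load = a(1 − B) = 2.301·(1 − 0.055505) = 2.301·0.944495 = 2.1733 E

Final: 2.1733 Erlangs


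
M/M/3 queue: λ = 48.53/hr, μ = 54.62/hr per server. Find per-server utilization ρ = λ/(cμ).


ρ = λ/(cμ) = 48.53/(3·54.62) = 48.53/163.86 = 0.2962

Final: 0.2962


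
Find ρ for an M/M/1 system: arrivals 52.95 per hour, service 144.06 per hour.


ρ = λ/μ = 52.95/144.06 = 0.3676

Final: 0.3676


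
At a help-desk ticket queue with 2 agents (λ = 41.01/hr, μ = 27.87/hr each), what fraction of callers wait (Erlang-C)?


a = λ/μ = 1.4715; ρ = a/2 = 0.7357
P₀ = 0.152248 (from M/M/c formula)
C(c,a) = [a^c/(c!(1−ρ))]·P₀ = [2.16524/(2·0.2643)]·0.152248
= 4.09675·0.152248 = 0.623723

Final: 0.623723


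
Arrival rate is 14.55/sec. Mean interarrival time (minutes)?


Mean interarrival time = 1/λ = 1/14.55 second = 0.06873 second
In minutes: 0.06873 × 0.0166667 = 0.001145 min

Final: 0.001145 min


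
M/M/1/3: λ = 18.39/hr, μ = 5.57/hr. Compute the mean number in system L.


ρ = 18.39/5.57 = 3.3016
L = ρ[1 − (K+1)ρ^K + Kρ^(K+1)] / [(1−ρ)(1−ρ^(K+1))]
Numerator: 3.3016·(1 − 4·35.989814 + 3·118.824539) = 704.942383
Denominator: (-2.3016)·(-117.824539) = 271.186819
L = 704.942383/271.186819 = 2.5995

Final: 2.5995


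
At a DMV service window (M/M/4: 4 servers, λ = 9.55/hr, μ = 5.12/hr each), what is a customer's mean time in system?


a = 1.8652; ρ = 0.4663; P₀ = 0.150799
Lq = P₀·a^c·ρ/(c!(1−ρ)²) = 0.12451
Wq = Lq/λ = 0.12451/9.55 = 0.01304 hr
W = Wq + 1/μ = 0.01304 + 0.19531 = 0.20835 hr

Final: 0.20835 hr


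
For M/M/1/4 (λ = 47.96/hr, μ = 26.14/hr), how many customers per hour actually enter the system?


ρ = 1.8347; P_K = (1−ρ)ρ^4/(1−ρ^5) = 0.477951
λ_eff = λ(1 − P_K) = 47.96·(1 − 0.477951) = 47.96·0.522049 = 25.0375 /hr

Final: 25.0375 /hr


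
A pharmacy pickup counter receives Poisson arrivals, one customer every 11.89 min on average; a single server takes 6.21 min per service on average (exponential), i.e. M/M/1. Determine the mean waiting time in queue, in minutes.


λ = 60/11.89 = 5.0463 /hr
μ = 60/6.21 = 9.6618 /hr
ρ = λ/μ = 5.0463/9.6618 = 0.5223
Wq = ρ/(μ−λ) = 0.5223/(9.6618−5.0463) = 0.11316 hr
In minutes: 0.11316·60 = 6.789 min

Final: 6.789 min


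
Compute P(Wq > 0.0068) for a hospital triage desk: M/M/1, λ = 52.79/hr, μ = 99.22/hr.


ρ = 52.79/99.22 = 0.5320
P(Wq > t) = ρ·e^{−(μ−λ)t} = 0.5320·e^{−0.3157}
= 0.5320·0.729261 = 0.388003

Final: 0.388003


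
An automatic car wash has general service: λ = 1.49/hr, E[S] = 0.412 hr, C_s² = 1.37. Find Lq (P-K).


ρ = λ·E[S] = 1.49·0.412 = 0.6139
Lq = ρ²(1+C_s²)/(2(1−ρ)) = 0.3768·(1+1.37)/(2·0.3861)
= 0.3768·2.3700/0.7722 = 1.15655

Final: 1.15655


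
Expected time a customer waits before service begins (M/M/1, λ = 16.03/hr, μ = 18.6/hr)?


ρ = 16.03/18.6 = 0.8618
Wq = ρ/(μ−λ) = 0.8618/(18.6 − 16.03) = 0.8618/2.57 = 0.3353 hr

Final: 0.3353 hr


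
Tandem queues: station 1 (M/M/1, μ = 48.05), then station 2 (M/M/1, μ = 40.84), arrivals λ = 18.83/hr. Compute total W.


Each node sees arrival rate λ = 18.83/hr (tandem ⇒ throughput preserved).
W₁ = 1/(μ₁−λ) = 1/(48.05−18.83) = 0.03422 hr
W₂ = 1/(μ₂−λ) = 1/(40.84−18.83) = 0.04543 hr
W_total = W₁ + W₂ = 0.03422 + 0.04543 = 0.07966 hr

Final: 0.07966 hr


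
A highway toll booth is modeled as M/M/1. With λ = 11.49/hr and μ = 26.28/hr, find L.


ρ = λ/μ = 11.49/26.28 = 0.4372
L = ρ/(1−ρ) = 0.4372/(1 − 0.4372) = 0.4372/0.5628 = 0.7769

Final: 0.7769


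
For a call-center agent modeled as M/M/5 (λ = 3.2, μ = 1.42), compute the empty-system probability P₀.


a = λ/μ = 3.2/1.42 = 2.2535; ρ = a/c = 0.4507
Σ_{k=0}^{4} a^k/k! (terms k=0..4) = 1.00000 + 2.25352 + 2.53918 + 1.90736 + 1.07457 = 8.77464
Tail: a^5/(5!(1−ρ)) = 58.11767/(120·0.5493) = 0.88170
P₀ = 1/(8.77464 + 0.88170) = 1/9.65634 = 0.103559

Final: 0.103559


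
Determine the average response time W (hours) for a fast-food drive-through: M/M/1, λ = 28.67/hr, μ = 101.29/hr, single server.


W = 1/(μ−λ) = 1/(101.29 − 28.67) = 1/72.62 = 0.01377 hr

Final: 0.01377 hr


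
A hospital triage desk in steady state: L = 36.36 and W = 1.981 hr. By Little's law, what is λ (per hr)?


λ = L/W = 36.36/1.981 = 18.3544 /hr

Final: 18.3544 /hr


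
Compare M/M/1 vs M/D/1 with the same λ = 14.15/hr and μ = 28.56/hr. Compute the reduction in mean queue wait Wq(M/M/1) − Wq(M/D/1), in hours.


ρ = 14.15/28.56 = 0.4954
Wq(M/M/1) = ρ/(μ−λ) = 0.4954/14.41 = 0.03438 hr
Wq(M/D/1) = ρ/(2(μ−λ)) = 0.01719 hr
Savings = 0.03438 − 0.01719 = 0.01719 hr

Final: 0.01719 hr


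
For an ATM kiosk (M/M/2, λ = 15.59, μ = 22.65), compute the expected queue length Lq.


a = λ/μ = 0.6883; ρ = a/2 = 0.3442
P₀ = 0.487929
Lq = P₀·a^c·ρ / (c!·(1−ρ)²) = 0.487929·0.47376·0.3442/(2·0.43014)
= 0.09247

Final: 0.09247


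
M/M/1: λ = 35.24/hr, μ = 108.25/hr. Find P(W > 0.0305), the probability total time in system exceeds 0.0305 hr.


W ~ Exponential(μ−λ) for M/M/1.
μ − λ = 108.25 − 35.24 = 73.0100
P(W > t) = e^{−(μ−λ)t} = e^{−2.2268} = 0.107873

Final: 0.107873


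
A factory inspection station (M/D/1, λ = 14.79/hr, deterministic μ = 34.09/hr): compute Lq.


ρ = 14.79/34.09 = 0.4339
M/D/1: Lq = ρ²/(2(1−ρ)) = 0.1882/(2·0.5661) = 0.16623

Final: 0.16623


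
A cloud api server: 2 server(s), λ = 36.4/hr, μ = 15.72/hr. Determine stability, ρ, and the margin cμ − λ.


Total capacity cμ = 2·15.72 = 31.44/hr
ρ = λ/(cμ) = 36.4/31.44 = 1.1578
Stable ⇔ ρ < 1: NO
Spare capacity = cμ − λ = 31.44 − 36.4 = -4.96/hr

Final: ρ = 1.1578; unstable; margin = -4.96/hr


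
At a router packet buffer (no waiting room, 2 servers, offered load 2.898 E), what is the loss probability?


B(c,a) = (a^c/c!) / Σ_{k=0}^{c} a^k/k!
a^2/2! = 4.199202
Σ terms (k=0..2): 1.00000 + 2.89800 + 4.19920 = 8.097202
B = 4.199202/8.097202 = 0.518599

Final: 0.518599


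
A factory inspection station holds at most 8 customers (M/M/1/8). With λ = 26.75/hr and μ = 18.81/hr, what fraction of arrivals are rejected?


ρ = λ/μ = 26.75/18.81 = 1.4221
P_K = (1−ρ)ρ^K/(1−ρ^(K+1)) = (-0.4221·16.729383)/(1 − 23.791122)
= -7.061739/-22.791122 = 0.309846

Final: 0.309846


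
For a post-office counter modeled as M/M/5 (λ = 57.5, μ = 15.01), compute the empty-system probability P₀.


a = λ/μ = 57.5/15.01 = 3.8308; ρ = a/c = 0.7662
Σ_{k=0}^{4} a^k/k! (terms k=0..4) = 1.00000 + 3.83078 + 7.33744 + 9.36937 + 8.97299 = 30.51058
Tail: a^5/(5!(1−ρ)) = 824.96545/(120·0.2338) = 29.39870
P₀ = 1/(30.51058 + 29.39870) = 1/59.90927 = 0.016692

Final: 0.016692
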